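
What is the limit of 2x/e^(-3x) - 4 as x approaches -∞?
The quotient is an ∞/∞ indeterminate form as x → -∞.
Compare growth rates of the dominant terms (exponentials ≫ polynomials ≫ logarithms), or apply L'Hôpital's rule; the quotient → 0.
Adding the constant: 0 - 4 = -4. Limit = -4.

Final answer: -4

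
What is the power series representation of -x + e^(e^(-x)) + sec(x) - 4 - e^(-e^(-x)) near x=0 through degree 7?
x^7·(-877·e/5040 - e^(-1)/560) + x^6·(e^(-1)/80 + 61/720 + 203·e/720) + x^5·(-13·e/30 - e^(-1)/60) + x^4·(-e^(-1)/24 + 5/24 + 5·e/8) + x^3·(-5·e/6 + e^(-1)/6) + x^2·(1/2 + e) + x·(-e - 1 - e^(-1)) - 3 - e^(-1) + e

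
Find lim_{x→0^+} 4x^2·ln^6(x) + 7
The product is a 0·∞ indeterminate form at x → 0⁺.
Rewrite the product as 4·ln^6(x) / x^(-2) and apply L'Hôpital, or use the standard hierarchy x^(-2) ≫ |ln x|^6 as x → 0⁺.
The indeterminate product → 0, so the limit = 7.

Final answer: 7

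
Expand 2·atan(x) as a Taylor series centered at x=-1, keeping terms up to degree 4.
-π/2 + (x + 1) + (x + 1)^2/2 + (x + 1)^3/6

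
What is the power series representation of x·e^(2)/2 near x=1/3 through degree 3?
e^(2)/6 + e^(2)·(x - 1/3)/2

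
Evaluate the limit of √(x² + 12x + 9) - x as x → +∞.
As x → +∞: multiply by the conjugate to get (12x+9)/(√(x²+12x+9)+x); the denominator ~ 2x, so the limit is 12/2 = 6.
Limit = 6.

Final answer: 6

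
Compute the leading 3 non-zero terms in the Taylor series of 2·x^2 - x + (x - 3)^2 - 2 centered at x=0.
3·x^2 - 7·x + 7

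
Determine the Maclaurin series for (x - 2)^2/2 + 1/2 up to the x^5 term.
x^2/2 - 2·x + 5/2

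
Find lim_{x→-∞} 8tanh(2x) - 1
Evaluate the dominant behaviour as x → -∞; each term tends to a finite value or vanishes.
Limit = -9.

Final answer: -9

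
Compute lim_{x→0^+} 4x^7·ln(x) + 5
The product is a 0·∞ indeterminate form at x → 0⁺.
Rewrite the product as 4·ln(x) / x^(-7) and apply L'Hôpital, or use the standard hierarchy x^(-7) ≫ |ln x| as x → 0⁺.
The indeterminate product → 0, so the limit = 5.

Final answer: 5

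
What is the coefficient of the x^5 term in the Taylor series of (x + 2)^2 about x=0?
Expand to order 5: (x + 2)^2 = x^2 + 4·x + 4 + O(x^6).
The coefficient of x^5 is 0.

Final answer: 0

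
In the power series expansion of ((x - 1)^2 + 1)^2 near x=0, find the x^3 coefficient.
Expand to order 3: ((x - 1)^2 + 1)^2 = -4·x^3 + 8·x^2 - 8·x + 4 + O(x^4).
The coefficient of x^3 is -4.

Final answer: -4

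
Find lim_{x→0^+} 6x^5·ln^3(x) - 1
The product is a 0·∞ indeterminate form at x → 0⁺.
Rewrite the product as 6·ln^3(x) / x^(-5) and apply L'Hôpital, or use the standard hierarchy x^(-5) ≫ |ln x|^3 as x → 0⁺.
The indeterminate product → 0, so the limit = -1.

Final answer: -1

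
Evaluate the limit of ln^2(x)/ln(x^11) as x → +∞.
This is an ∞/∞ indeterminate form as x → +∞.
Write ln(x^11) = 11·ln(x), reducing the quotient to ln(x)/11 → ∞.
Limit = ∞.

Final answer: ∞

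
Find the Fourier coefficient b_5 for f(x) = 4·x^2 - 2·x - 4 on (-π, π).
b_5 = (1/π) ∫_{-π}^{π} f(x)·sin(5x) dx.
Evaluate the integral (use parity and integration by parts as needed): b_5 = -4/5.

Final answer: -4/5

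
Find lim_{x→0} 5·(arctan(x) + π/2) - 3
Direct substitution at x = 0 gives -3 + 5·π/2.

Final answer: -3 + 5·π/2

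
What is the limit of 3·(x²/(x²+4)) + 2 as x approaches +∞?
Evaluate the dominant behaviour as x → +∞; each term tends to a finite value or vanishes.
Limit = 5.

Final answer: 5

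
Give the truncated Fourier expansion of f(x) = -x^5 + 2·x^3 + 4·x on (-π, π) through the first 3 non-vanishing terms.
(-256 - 2·π^4 + 44·π^2)·sin(x) + (-7·π^2 + 13/2 + π^4)·sin(2·x) + (-2·π^4/3 + 64/81 + 76·π^2/27)·sin(3·x)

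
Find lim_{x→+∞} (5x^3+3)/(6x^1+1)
This is an ∞/∞ indeterminate form as x → +∞.
Divide numerator and denominator by x^3 and let the lower-order terms vanish; the numerator's degree 3 exceeds the denominator's degree 1, so the quotient diverges.
Limit = ∞.

Final answer: ∞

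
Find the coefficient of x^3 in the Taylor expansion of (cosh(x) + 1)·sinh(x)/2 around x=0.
Expand to order 3: (cosh(x) + 1)·sinh(x)/2 = 5·x^3/12 + x + O(x^4).
The coefficient of x^3 is 5/12.

Final answer: 5/12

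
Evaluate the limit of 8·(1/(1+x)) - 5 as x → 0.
Direct substitution at x = 0 gives 3.

Final answer: 3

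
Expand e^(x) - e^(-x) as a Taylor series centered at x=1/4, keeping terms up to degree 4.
(-1 + e^(1/2))·e^(-1/4) + (1 + e^(1/2))·e^(-1/4)·(x - 1/4) + (-1 + e^(1/2))·e^(-1/4)·(x - 1/4)^2/2 + (1 + e^(1/2))·e^(-1/4)·(x - 1/4)^3/6 + (-1 + e^(1/2))·e^(-1/4)·(x - 1/4)^4/24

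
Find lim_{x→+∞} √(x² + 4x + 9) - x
This is an ∞ − ∞ indeterminate form.
Multiply and divide by the conjugate √(x²+4x + 9) + x; the x² terms cancel, leaving (4x + 9)/(√(x²+4x + 9)+x) → 4/2 = 2.
Limit = 2.

Final answer: 2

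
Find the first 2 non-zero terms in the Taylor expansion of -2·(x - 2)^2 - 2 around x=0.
8·x - 10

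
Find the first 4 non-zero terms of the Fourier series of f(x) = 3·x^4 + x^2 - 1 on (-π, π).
(140 - 24·π^2)·cos(x) + (-8 + 6·π^2)·cos(2·x) + (4/3 - 8·π^2/3)·cos(3·x) - 1 + π^2/3 + 3·π^4/5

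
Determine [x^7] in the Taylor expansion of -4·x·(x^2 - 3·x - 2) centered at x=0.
Expand to order 7: -4·x·(x^2 - 3·x - 2) = -4·x^3 + 12·x^2 + 8·x + O(x^8).
The coefficient of x^7 is 0.

Final answer: 0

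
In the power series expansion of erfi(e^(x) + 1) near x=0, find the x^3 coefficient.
Expand to order 3: erfi(e^(x) + 1) = 31·x^3·e^(4)/(3·√(π)) + 5·x^2·e^(4)/√(π) + 2·x·e^(4)/√(π) + erfi(2) + O(x^4).
The coefficient of x^3 is 31·e^(4)/(3·√(π)).

Final answer: 31·e^(4)/(3·√(π))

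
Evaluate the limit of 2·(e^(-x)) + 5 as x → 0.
Direct substitution at x = 0 gives 7.

Final answer: 7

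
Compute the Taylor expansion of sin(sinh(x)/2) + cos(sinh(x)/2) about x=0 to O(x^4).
x^3/16 - x^2/8 + x/2 + 1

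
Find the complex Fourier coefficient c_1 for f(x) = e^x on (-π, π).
Compute the real Fourier coefficients first: a_1 = (1 - e^(2·π))·e^(-π)/(2·π), b_1 = (-1 + e^(2·π))·e^(-π)/(2·π).
Then c_1 = (a_1 − i·b_1)/2 = -e^(π)/(4·π) + e^(-π)/(4·π) - i·e^(π)/(4·π) + i·e^(-π)/(4·π).

Final answer: -e^(π)/(4·π) + e^(-π)/(4·π) - i·e^(π)/(4·π) + i·e^(-π)/(4·π)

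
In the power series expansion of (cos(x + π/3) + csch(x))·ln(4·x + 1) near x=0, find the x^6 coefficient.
Expand to order 6: (cos(x + π/3) + csch(x))·ln(4·x + 1) = x^6·(7489483/3780 - 3623·√(3)/36) + x^5·(-103501/180 + 94·√(3)/3) + x^4·(15419/90 - 31·√(3)/3) + x^3·(-53 + 4·√(3)) + x^2·(50/3 - 2·√(3)) - 6·x + 4 + O(x^7).
The coefficient of x^6 is 7489483/3780 - 3623·√(3)/36.

Final answer: 7489483/3780 - 3623·√(3)/36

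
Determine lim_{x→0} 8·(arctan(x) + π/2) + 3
Direct substitution at x = 0 gives 3 + 4·π.

Final answer: 3 + 4·π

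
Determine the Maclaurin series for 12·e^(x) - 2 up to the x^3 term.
2·x^3 + 6·x^2 + 12·x + 10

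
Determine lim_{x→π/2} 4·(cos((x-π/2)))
Direct substitution at x = π/2 gives 4.

Final answer: 4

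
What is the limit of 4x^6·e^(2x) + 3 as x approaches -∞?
The product is a 0·∞ indeterminate form at x → -∞.
Rewrite the product as 4x^6 / e^(-2x) (an ∞/∞ form) and apply L'Hôpital, or use the standard hierarchy e^(2|x|) ≫ |x^6| as x → -∞.
The indeterminate product → 0, so the limit = 3.

Final answer: 3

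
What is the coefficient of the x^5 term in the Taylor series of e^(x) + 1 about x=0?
Expand to order 5: e^(x) + 1 = x^5/120 + x^4/24 + x^3/6 + x^2/2 + x + 2 + O(x^6).
The coefficient of x^5 is 1/120.

Final answer: 1/120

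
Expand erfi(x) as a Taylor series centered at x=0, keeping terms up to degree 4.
2·x^3/(3·√(π)) + 2·x/√(π)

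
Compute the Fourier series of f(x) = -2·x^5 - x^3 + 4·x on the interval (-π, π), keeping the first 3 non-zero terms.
(-460 - 4·π^4 + 78·π^2)·sin(x) + (-9·π^2 + 19/2 + 2·π^4)·sin(2·x) + (-4·π^4/3 + 92/81 + 62·π^2/27)·sin(3·x)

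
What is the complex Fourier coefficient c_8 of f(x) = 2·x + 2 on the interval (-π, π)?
Compute the real Fourier coefficients first: a_8 = 0, b_8 = -1/2.
Then c_8 = (a_8 − i·b_8)/2 = i/4.

Final answer: i/4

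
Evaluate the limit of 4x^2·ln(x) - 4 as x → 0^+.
The product is a 0·∞ indeterminate form at x → 0⁺.
Rewrite the product as 4·ln(x) / x^(-2) and apply L'Hôpital, or use the standard hierarchy x^(-2) ≫ |ln x| as x → 0⁺.
The indeterminate product → 0, so the limit = -4.

Final answer: -4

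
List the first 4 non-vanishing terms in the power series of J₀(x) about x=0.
-x^6/2304 + x^4/64 - x^2/4 + 1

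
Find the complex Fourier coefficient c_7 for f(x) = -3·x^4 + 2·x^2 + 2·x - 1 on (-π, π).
Compute the real Fourier coefficients first: a_7 = -536/2401 + 24·π^2/49, b_7 = 4/7.
Then c_7 = (a_7 − i·b_7)/2 = -268/2401 + 12·π^2/49 - 2·i/7.

Final answer: -268/2401 + 12·π^2/49 - 2·i/7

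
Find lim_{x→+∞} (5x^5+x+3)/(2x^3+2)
This is an ∞/∞ indeterminate form as x → +∞.
Divide numerator and denominator by x^5 and let the lower-order terms vanish; the numerator's degree 5 exceeds the denominator's degree 3, so the quotient diverges.
Limit = ∞.

Final answer: ∞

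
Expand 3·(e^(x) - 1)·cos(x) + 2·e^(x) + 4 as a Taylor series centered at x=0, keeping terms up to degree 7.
13·x^7/2520 + x^6/144 - x^5/12 - 13·x^4/24 - 2·x^3/3 + 5·x^2/2 + 5·x + 6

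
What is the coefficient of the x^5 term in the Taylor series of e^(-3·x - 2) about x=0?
Expand to order 5: e^(-3·x - 2) = -81·x^5·e^(-2)/40 + 27·x^4·e^(-2)/8 - 9·x^3·e^(-2)/2 + 9·x^2·e^(-2)/2 - 3·x·e^(-2) + e^(-2) + O(x^6).
The coefficient of x^5 is -81·e^(-2)/40.

Final answer: -81·e^(-2)/40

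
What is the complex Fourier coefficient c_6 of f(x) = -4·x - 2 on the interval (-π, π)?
Compute the real Fourier coefficients first: a_6 = 0, b_6 = 4/3.
Then c_6 = (a_6 − i·b_6)/2 = -2·i/3.

Final answer: -2·i/3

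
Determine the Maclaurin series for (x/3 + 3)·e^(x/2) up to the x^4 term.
17·x^4/1152 + 5·x^3/48 + 13·x^2/24 + 11·x/6 + 3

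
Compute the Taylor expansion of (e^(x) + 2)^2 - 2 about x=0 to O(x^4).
2·x^3 + 4·x^2 + 6·x + 7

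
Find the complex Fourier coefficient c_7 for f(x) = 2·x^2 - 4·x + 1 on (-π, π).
Compute the real Fourier coefficients first: a_7 = -8/49, b_7 = -8/7.
Then c_7 = (a_7 − i·b_7)/2 = -4/49 + 4·i/7.

Final answer: -4/49 + 4·i/7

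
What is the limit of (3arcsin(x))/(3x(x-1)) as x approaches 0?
Both numerator and denominator → 0 as x → 0; this is a 0/0 indeterminate form.
Expand each to leading order near x = 0: numerator ~ 3·x, denominator ~ -3·x.
The limit of the ratio is -1.

Final answer: -1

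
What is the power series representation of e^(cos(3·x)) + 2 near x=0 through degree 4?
27·e·x^4/2 - 9·e·x^2/2 + 2 + e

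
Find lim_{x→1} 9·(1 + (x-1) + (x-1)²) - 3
Direct substitution at x = 1 gives 6.

Final answer: 6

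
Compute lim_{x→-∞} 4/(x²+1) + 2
Evaluate the dominant behaviour as x → -∞; each term tends to a finite value or vanishes.
Limit = 2.

Final answer: 2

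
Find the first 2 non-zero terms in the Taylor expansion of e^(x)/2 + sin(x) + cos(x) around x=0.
3·x/2 + 3/2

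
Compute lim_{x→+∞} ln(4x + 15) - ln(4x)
This is an ∞ − ∞ indeterminate form.
Combine the logarithms: ln(4x+15) − ln(4x) = ln((4x+15)/(4x)) = ln(1 + 15/(4x)) → ln(1) = 0.
Limit = 0.

Final answer: 0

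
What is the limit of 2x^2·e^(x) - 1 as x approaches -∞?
The product is a 0·∞ indeterminate form at x → -∞.
Rewrite the product as 2x^2 / e^(-x) (an ∞/∞ form) and apply L'Hôpital, or use the standard hierarchy e^(|x|) ≫ |x^2| as x → -∞.
The indeterminate product → 0, so the limit = -1.

Final answer: -1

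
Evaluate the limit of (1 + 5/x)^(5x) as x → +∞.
As x → +∞: write (1 + 5/x)^(5x) = ((1 + 5/x)^x)^5 → (e^5)^5 = e^25.
Limit = e^(25).

Final answer: e^(25)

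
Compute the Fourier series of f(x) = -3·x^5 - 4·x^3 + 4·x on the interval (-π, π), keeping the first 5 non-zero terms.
(-664 - 6·π^4 + 112·π^2)·sin(x) + (-11·π^2 + 25/2 + 3·π^4)·sin(2·x) + (-2·π^4 + 40/27 + 16·π^2/9)·sin(3·x) + (-131/64 + π^2/8 + 3·π^4/2)·sin(4·x) + (-6·π^4/5 - 16·π^2/25 + 1096/625)·sin(5·x)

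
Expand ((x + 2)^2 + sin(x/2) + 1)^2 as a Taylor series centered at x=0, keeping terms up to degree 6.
x^6/360 - 5·x^5/128 + 13·x^4/16 + 211·x^3/24 + 121·x^2/4 + 45·x + 25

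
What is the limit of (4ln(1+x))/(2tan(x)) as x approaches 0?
Both numerator and denominator → 0 as x → 0; this is a 0/0 indeterminate form.
Expand each to leading order near x = 0: numerator ~ 4·x, denominator ~ 2·x.
The limit of the ratio is 2.

Final answer: 2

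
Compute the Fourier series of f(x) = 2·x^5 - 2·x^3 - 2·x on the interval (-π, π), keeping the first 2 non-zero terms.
(-84·π^2 + 4·π^4 + 500)·sin(x) + (-2·π^4 - 16 + 12·π^2)·sin(2·x)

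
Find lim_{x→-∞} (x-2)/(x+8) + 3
Evaluate the dominant behaviour as x → -∞; each term tends to a finite value or vanishes.
Limit = 4.

Final answer: 4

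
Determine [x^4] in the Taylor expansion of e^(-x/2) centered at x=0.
Expand to order 4: e^(-x/2) = x^4/384 - x^3/48 + x^2/8 - x/2 + 1 + O(x^5).
The coefficient of x^4 is 1/384.

Final answer: 1/384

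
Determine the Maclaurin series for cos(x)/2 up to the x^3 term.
1/2 - x^2/4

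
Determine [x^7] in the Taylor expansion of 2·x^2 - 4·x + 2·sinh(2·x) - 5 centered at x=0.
Expand to order 7: 2·x^2 - 4·x + 2·sinh(2·x) - 5 = 16·x^7/315 + 8·x^5/15 + 8·x^3/3 + 2·x^2 - 5 + O(x^8).
The coefficient of x^7 is 16/315.

Final answer: 16/315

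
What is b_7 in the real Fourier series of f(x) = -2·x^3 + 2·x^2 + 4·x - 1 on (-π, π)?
b_7 = (1/π) ∫_{-π}^{π} f(x)·sin(7x) dx.
Evaluate the integral (use parity and integration by parts as needed): b_7 = 416/343 - 4·π^2/7.

Final answer: 416/343 - 4·π^2/7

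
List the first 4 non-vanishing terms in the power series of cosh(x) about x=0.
x^6/720 + x^4/24 + x^2/2 + 1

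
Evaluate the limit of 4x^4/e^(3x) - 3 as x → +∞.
The quotient is an ∞/∞ indeterminate form as x → +∞.
The exponential denominator e^(3x) dominates the polynomial numerator (e^x ≫ x^4 as x → ∞), so the quotient → 0.
Adding the constant: 0 - 3 = -3. Limit = -3.

Final answer: -3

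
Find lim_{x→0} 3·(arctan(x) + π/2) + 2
Direct substitution at x = 0 gives 2 + 3·π/2.

Final answer: 2 + 3·π/2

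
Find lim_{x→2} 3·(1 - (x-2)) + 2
Direct substitution at x = 2 gives 5.

Final answer: 5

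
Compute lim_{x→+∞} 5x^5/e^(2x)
This is an ∞/∞ indeterminate form as x → +∞.
The exponential denominator e^(2x) dominates the polynomial numerator (e^x ≫ x^5 as x → ∞), so the quotient → 0.
Limit = 0.

Final answer: 0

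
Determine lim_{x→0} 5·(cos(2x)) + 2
Direct substitution at x = 0 gives 7.

Final answer: 7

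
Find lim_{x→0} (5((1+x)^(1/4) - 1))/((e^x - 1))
Both numerator and denominator → 0 as x → 0; this is a 0/0 indeterminate form.
Expand each to leading order near x = 0: numerator ~ 5·x/4, denominator ~ x.
The limit of the ratio is 5/4.

Final answer: 5/4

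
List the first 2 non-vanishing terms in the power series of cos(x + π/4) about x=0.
-√(2)·x/2 + √(2)/2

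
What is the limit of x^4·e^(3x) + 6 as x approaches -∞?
The product is a 0·∞ indeterminate form at x → -∞.
Rewrite the product as x^4 / e^(-3x) (an ∞/∞ form) and apply L'Hôpital, or use the standard hierarchy e^(3|x|) ≫ |x^4| as x → -∞.
The indeterminate product → 0, so the limit = 6.

Final answer: 6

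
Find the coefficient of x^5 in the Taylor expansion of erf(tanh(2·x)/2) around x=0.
Expand to order 5: erf(tanh(2·x)/2) = 107·x^5/(15·√(π)) - 10·x^3/(3·√(π)) + 2·x/√(π) + O(x^6).
The coefficient of x^5 is 107/(15·√(π)).

Final answer: 107/(15·√(π))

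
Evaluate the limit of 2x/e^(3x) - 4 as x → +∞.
The quotient is an ∞/∞ indeterminate form as x → +∞.
The exponential denominator e^(3x) dominates the polynomial numerator (e^x ≫ x as x → ∞), so the quotient → 0.
Adding the constant: 0 - 4 = -4. Limit = -4.

Final answer: -4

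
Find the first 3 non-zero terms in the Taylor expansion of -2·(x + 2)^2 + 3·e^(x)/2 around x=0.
-5·x^2/4 - 13·x/2 - 13/2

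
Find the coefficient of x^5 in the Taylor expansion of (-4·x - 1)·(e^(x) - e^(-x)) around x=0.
Expand to order 5: (-4·x - 1)·(e^(x) - e^(-x)) = -x^5/60 - 4·x^4/3 - x^3/3 - 8·x^2 - 2·x + O(x^6).
The coefficient of x^5 is -1/60.

Final answer: -1/60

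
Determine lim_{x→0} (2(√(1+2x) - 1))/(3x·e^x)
Both numerator and denominator → 0 as x → 0; this is a 0/0 indeterminate form.
Expand each to leading order near x = 0: numerator ~ 2·x, denominator ~ 3·x.
The limit of the ratio is 2/3.

Final answer: 2/3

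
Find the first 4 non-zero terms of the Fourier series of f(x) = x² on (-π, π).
-4·cos(x) + cos(2·x) - 4·cos(3·x)/9 + π^2/3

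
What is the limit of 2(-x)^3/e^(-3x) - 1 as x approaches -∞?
The quotient is an ∞/∞ indeterminate form as x → -∞.
Compare growth rates of the dominant terms (exponentials ≫ polynomials ≫ logarithms), or apply L'Hôpital's rule; the quotient → 0.
Adding the constant: 0 - 1 = -1. Limit = -1.

Final answer: -1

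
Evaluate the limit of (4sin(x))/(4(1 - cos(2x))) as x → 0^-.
Both numerator and denominator → 0 as x → 0^-; this is a 0/0 indeterminate form.
Expand each to leading order near x = 0: numerator ~ 4·x, denominator ~ 8·x^2.
The limit of the ratio is -∞.

Final answer: -∞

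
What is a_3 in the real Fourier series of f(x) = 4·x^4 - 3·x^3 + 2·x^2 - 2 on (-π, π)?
a_3 = (1/π) ∫_{-π}^{π} f(x)·cos(3x) dx.
Evaluate the integral (use parity and integration by parts as needed): a_3 = 40/27 - 32·π^2/9.

Final answer: 40/27 - 32·π^2/9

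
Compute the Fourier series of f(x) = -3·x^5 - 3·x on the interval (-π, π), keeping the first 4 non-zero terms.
(-726 - 6·π^4 + 120·π^2)·sin(x) + (-15·π^2 + 51/2 + 3·π^4)·sin(2·x) + (-2·π^4 - 134/27 + 40·π^2/9)·sin(3·x) + (-15·π^2/8 + 141/64 + 3·π^4/2)·sin(4·x)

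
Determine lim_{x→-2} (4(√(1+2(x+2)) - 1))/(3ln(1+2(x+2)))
Both numerator and denominator → 0 as x → -2; this is a 0/0 indeterminate form.
Expand each to leading order near x = -2: numerator ~ 4·(x + 2), denominator ~ 6·(x + 2).
The limit of the ratio is 2/3.

Final answer: 2/3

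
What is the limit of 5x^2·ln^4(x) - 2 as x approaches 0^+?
The product is a 0·∞ indeterminate form at x → 0⁺.
Rewrite the product as 5·ln^4(x) / x^(-2) and apply L'Hôpital, or use the standard hierarchy x^(-2) ≫ |ln x|^4 as x → 0⁺.
The indeterminate product → 0, so the limit = -2.

Final answer: -2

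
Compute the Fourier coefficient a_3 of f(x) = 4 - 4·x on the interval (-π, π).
a_3 = (1/π) ∫_{-π}^{π} f(x)·cos(3x) dx.
Evaluate the integral (use parity and integration by parts as needed): a_3 = 0.

Final answer: 0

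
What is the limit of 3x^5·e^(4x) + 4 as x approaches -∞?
The product is a 0·∞ indeterminate form at x → -∞.
Rewrite the product as 3x^5 / e^(-4x) (an ∞/∞ form) and apply L'Hôpital, or use the standard hierarchy e^(4|x|) ≫ |x^5| as x → -∞.
The indeterminate product → 0, so the limit = 4.

Final answer: 4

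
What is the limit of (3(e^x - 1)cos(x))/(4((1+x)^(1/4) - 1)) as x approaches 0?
Both numerator and denominator → 0 as x → 0; this is a 0/0 indeterminate form.
Expand each to leading order near x = 0: numerator ~ 3·x, denominator ~ x.
The limit of the ratio is 3.

Final answer: 3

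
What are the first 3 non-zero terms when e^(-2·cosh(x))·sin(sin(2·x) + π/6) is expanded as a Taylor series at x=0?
-3·x^2·e^(-2)/2 + √(3)·x·e^(-2) + e^(-2)/2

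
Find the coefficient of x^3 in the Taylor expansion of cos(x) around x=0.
Expand to order 3: cos(x) = 1 - x^2/2 + O(x^4).
The coefficient of x^3 is 0.

Final answer: 0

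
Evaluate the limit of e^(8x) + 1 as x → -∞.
Evaluate the dominant behaviour as x → -∞; each term tends to a finite value or vanishes.
Limit = 1.

Final answer: 1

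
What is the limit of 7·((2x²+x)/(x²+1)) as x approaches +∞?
Evaluate the dominant behaviour as x → +∞; each term tends to a finite value or vanishes.
Limit = 14.

Final answer: 14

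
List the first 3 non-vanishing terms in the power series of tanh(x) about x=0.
2·x^5/15 - x^3/3 + x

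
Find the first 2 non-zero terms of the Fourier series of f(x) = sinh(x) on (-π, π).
sin(x)·sinh(π)/π - 4·sin(2·x)·sinh(π)/(5·π)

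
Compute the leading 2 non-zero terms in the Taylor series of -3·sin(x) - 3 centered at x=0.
-3·x - 3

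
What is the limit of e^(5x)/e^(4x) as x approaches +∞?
This is an ∞/∞ indeterminate form as x → +∞.
Rewrite e^(5x)/e^(4x) = e^((5−4)x) = e^(x); the exponent coefficient is 1 > 0 so e^(x) → ∞.
Limit = ∞.

Final answer: ∞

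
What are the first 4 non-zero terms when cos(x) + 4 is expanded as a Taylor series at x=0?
-x^6/720 + x^4/24 - x^2/2 + 5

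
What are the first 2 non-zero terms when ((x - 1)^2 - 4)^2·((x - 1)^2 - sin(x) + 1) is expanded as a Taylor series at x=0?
18 - 3·x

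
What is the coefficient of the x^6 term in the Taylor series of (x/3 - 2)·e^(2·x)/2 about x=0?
Expand to order 6: (x/3 - 2)·e^(2·x)/2 = -2·x^6/45 - 7·x^5/45 - 4·x^4/9 - x^3 - 5·x^2/3 - 11·x/6 - 1 + O(x^7).
The coefficient of x^6 is -2/45.

Final answer: -2/45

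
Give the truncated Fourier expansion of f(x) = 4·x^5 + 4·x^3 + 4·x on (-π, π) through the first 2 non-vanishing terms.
(-152·π^2 + 8·π^4 + 920)·sin(x) + (-4·π^4 - 28 + 16·π^2)·sin(2·x)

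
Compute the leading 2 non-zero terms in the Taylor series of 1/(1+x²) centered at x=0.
1 - x^2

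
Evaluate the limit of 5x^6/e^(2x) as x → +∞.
This is an ∞/∞ indeterminate form as x → +∞.
The exponential denominator e^(2x) dominates the polynomial numerator (e^x ≫ x^6 as x → ∞), so the quotient → 0.
Limit = 0.

Final answer: 0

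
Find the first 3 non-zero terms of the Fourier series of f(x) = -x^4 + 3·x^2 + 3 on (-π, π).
(-60 + 8·π^2)·cos(x) + (6 - 2·π^2)·cos(2·x) - π^4/5 + 3 + π^2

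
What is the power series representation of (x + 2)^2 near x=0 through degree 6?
x^2 + 4·x + 4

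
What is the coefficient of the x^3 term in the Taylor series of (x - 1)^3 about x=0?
Expand to order 3: (x - 1)^3 = x^3 - 3·x^2 + 3·x - 1 + O(x^4).
The coefficient of x^3 is 1.

Final answer: 1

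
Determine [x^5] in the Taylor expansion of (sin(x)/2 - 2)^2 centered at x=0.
Expand to order 5: (sin(x)/2 - 2)^2 = -x^5/60 - x^4/12 + x^3/3 + x^2/4 - 2·x + 4 + O(x^6).
The coefficient of x^5 is -1/60.

Final answer: -1/60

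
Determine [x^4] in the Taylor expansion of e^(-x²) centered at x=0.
Expand to order 4: e^(-x²) = x^4/2 - x^2 + 1 + O(x^5).
The coefficient of x^4 is 1/2.

Final answer: 1/2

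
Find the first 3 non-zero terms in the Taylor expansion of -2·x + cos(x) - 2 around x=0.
-x^2/2 - 2·x - 1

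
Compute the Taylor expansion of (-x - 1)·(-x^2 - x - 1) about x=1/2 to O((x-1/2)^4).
21/8 + 19·(x - 1/2)/4 + 7·(x - 1/2)^2/2 + (x - 1/2)^3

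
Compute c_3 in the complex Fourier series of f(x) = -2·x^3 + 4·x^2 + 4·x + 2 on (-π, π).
Compute the real Fourier coefficients first: a_3 = -16/9, b_3 = 32/9 - 4·π^2/3.
Then c_3 = (a_3 − i·b_3)/2 = -8/9 - 16·i/9 + 2·i·π^2/3.

Final answer: -8/9 - 16·i/9 + 2·i·π^2/3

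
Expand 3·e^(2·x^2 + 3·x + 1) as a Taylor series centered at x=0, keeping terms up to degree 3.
63·e·x^3/2 + 39·e·x^2/2 + 9·e·x + 3·e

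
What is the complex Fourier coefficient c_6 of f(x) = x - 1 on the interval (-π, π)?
Compute the real Fourier coefficients first: a_6 = 0, b_6 = -1/3.
Then c_6 = (a_6 − i·b_6)/2 = i/6.

Final answer: i/6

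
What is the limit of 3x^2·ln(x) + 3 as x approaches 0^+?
The product is a 0·∞ indeterminate form at x → 0⁺.
Rewrite the product as 3·ln(x) / x^(-2) and apply L'Hôpital, or use the standard hierarchy x^(-2) ≫ |ln x| as x → 0⁺.
The indeterminate product → 0, so the limit = 3.

Final answer: 3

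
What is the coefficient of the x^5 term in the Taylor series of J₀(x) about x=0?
Expand to order 5: J₀(x) = x^4/64 - x^2/4 + 1 + O(x^6).
The coefficient of x^5 is 0.

Final answer: 0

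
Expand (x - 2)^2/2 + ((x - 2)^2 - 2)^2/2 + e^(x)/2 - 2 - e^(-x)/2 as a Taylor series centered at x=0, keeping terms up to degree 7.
x^7/5040 + x^5/120 + x^4/2 - 23·x^3/6 + 21·x^2/2 - 9·x + 2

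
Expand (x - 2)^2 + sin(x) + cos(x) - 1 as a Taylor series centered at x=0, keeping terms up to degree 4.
x^4/24 - x^3/6 + x^2/2 - 3·x + 4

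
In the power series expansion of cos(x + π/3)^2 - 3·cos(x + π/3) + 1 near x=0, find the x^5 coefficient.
Expand to order 5: cos(x + π/3)^2 - 3·cos(x + π/3) + 1 = -13·√(3)·x^5/240 - 11·x^4/48 + √(3)·x^3/12 + 5·x^2/4 + √(3)·x - 1/4 + O(x^6).
The coefficient of x^5 is -13·√(3)/240.

Final answer: -13·√(3)/240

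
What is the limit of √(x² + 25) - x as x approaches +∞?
This is an ∞ − ∞ indeterminate form.
Multiply and divide by the conjugate √(x²+25) + x; the x² terms cancel, leaving 25/(√(x²+25)+x) → 0.
Limit = 0.

Final answer: 0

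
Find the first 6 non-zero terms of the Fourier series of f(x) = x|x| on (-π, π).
(-8 + 2·π^2)·sin(x)/π - π·sin(2·x) + (-8 + 18·π^2)·sin(3·x)/(27·π) - π·sin(4·x)/2 + (-8 + 50·π^2)·sin(5·x)/(125·π) - π·sin(6·x)/3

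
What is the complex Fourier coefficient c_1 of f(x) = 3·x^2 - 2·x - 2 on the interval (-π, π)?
Compute the real Fourier coefficients first: a_1 = -12, b_1 = -4.
Then c_1 = (a_1 − i·b_1)/2 = -6 + 2·i.

Final answer: -6 + 2·i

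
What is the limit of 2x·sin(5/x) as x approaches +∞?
As x → +∞: let u = 5/x → 0⁺; then 2·x·sin(5/x) = 2·5·sin(u)/u → 2·5·1 = 10.
Limit = 10.

Final answer: 10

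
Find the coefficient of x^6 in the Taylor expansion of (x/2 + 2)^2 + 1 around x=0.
Expand to order 6: (x/2 + 2)^2 + 1 = x^2/4 + 2·x + 5 + O(x^7).
The coefficient of x^6 is 0.

Final answer: 0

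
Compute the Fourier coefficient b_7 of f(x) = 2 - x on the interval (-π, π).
b_7 = (1/π) ∫_{-π}^{π} f(x)·sin(7x) dx.
Evaluate the integral (use parity and integration by parts as needed): b_7 = -2/7.

Final answer: -2/7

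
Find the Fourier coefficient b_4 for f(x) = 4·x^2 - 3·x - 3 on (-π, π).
b_4 = (1/π) ∫_{-π}^{π} f(x)·sin(4x) dx.
Evaluate the integral (use parity and integration by parts as needed): b_4 = 3/2.

Final answer: 3/2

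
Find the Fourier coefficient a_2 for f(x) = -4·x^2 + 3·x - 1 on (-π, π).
a_2 = (1/π) ∫_{-π}^{π} f(x)·cos(2x) dx.
Evaluate the integral (use parity and integration by parts as needed): a_2 = -4.

Final answer: -4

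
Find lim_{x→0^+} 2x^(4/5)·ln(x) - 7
The product is a 0·∞ indeterminate form at x → 0⁺.
Rewrite the product as 2·ln(x) / x^(-4/5) and apply L'Hôpital, or use the standard hierarchy x^(-4/5) ≫ |ln x| as x → 0⁺.
The indeterminate product → 0, so the limit = -7.

Final answer: -7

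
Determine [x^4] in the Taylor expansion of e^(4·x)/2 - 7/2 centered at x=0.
Expand to order 4: e^(4·x)/2 - 7/2 = 16·x^4/3 + 16·x^3/3 + 4·x^2 + 2·x - 3 + O(x^5).
The coefficient of x^4 is 16/3.

Final answer: 16/3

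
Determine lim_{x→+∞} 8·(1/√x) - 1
Evaluate the dominant behaviour as x → +∞; each term tends to a finite value or vanishes.
Limit = -1.

Final answer: -1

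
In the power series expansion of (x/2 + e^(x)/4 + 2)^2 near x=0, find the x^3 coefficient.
Expand to order 3: (x/2 + e^(x)/4 + 2)^2 = 3·x^3/8 + 9·x^2/8 + 27·x/8 + 81/16 + O(x^4).
The coefficient of x^3 is 3/8.

Final answer: 3/8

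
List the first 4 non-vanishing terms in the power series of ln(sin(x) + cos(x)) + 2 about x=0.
2·x^3/3 - x^2 + x + 2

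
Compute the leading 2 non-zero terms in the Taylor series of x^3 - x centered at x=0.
x^3 - x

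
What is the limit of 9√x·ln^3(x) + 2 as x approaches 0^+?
The product is a 0·∞ indeterminate form at x → 0⁺.
Rewrite the product as 9·ln^3(x) / x^(-1/2) and apply L'Hôpital, or use the standard hierarchy x^(-1/2) ≫ |ln x|^3 as x → 0⁺.
The indeterminate product → 0, so the limit = 2.

Final answer: 2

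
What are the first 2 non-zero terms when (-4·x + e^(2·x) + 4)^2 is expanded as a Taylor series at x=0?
25 - 20·x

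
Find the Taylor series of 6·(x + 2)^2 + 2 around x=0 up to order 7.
6·x^2 + 24·x + 26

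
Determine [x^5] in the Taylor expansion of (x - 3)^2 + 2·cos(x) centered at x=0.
Expand to order 5: (x - 3)^2 + 2·cos(x) = x^4/12 - 6·x + 11 + O(x^6).
The coefficient of x^5 is 0.

Final answer: 0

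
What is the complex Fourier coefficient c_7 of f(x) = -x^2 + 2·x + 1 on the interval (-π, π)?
Compute the real Fourier coefficients first: a_7 = 4/49, b_7 = 4/7.
Then c_7 = (a_7 − i·b_7)/2 = 2/49 - 2·i/7.

Final answer: 2/49 - 2·i/7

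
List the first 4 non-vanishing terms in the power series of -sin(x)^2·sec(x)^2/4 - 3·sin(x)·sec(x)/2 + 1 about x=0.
-x^3/2 - x^2/4 - 3·x/2 + 1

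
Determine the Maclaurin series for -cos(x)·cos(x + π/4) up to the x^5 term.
√(2)·x^5/15 - √(2)·x^4/6 - √(2)·x^3/3 + √(2)·x^2/2 + √(2)·x/2 - √(2)/2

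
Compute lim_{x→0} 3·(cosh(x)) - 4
Direct substitution at x = 0 gives -1.

Final answer: -1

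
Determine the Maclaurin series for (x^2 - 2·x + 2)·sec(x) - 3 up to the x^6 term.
17·x^6/45 - 5·x^5/12 + 11·x^4/12 - x^3 + 2·x^2 - 2·x - 1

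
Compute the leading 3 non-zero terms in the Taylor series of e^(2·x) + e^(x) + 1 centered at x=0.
5·x^2/2 + 3·x + 3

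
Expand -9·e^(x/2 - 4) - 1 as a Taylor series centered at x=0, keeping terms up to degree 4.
-3·x^4·e^(-4)/128 - 3·x^3·e^(-4)/16 - 9·x^2·e^(-4)/8 - 9·x·e^(-4)/2 - 1 - 9·e^(-4)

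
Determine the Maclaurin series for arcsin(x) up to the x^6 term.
3·x^5/40 + x^3/6 + x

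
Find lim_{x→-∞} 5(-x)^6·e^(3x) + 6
The product is a 0·∞ indeterminate form at x → -∞.
Rewrite the product as 5(-x)^6 / e^(-3x) (an ∞/∞ form) and apply L'Hôpital, or use the standard hierarchy e^(3|x|) ≫ |(-x)^6| as x → -∞.
The indeterminate product → 0, so the limit = 6.

Final answer: 6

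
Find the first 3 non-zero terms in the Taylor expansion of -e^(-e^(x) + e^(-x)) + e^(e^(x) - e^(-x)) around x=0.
19·x^5/10 + 10·x^3/3 + 4·x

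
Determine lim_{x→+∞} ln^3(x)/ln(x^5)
This is an ∞/∞ indeterminate form as x → +∞.
Write ln(x^5) = 5·ln(x), reducing the quotient to ln^2(x)/5 → ∞.
Limit = ∞.

Final answer: ∞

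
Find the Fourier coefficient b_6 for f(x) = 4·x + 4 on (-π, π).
b_6 = (1/π) ∫_{-π}^{π} f(x)·sin(6x) dx.
Evaluate the integral (use parity and integration by parts as needed): b_6 = -4/3.

Final answer: -4/3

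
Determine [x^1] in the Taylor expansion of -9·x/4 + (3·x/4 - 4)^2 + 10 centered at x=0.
Expand to order 1: -9·x/4 + (3·x/4 - 4)^2 + 10 = 26 - 33·x/4 + O(x^2).
The coefficient of x^1 is -33/4.

Final answer: -33/4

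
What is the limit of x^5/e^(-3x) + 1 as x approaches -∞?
The quotient is an ∞/∞ indeterminate form as x → -∞.
Compare growth rates of the dominant terms (exponentials ≫ polynomials ≫ logarithms), or apply L'Hôpital's rule; the quotient → 0.
Adding the constant: 0 + 1 = 1. Limit = 1.

Final answer: 1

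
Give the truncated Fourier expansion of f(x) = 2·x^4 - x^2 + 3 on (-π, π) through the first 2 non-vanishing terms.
(100 - 16·π^2)·cos(x) - π^2/3 + 3 + 2·π^4/5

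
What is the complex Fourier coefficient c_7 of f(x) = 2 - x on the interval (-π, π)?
Compute the real Fourier coefficients first: a_7 = 0, b_7 = -2/7.
Then c_7 = (a_7 − i·b_7)/2 = i/7.

Final answer: i/7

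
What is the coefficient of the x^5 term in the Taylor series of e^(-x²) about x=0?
Expand to order 5: e^(-x²) = x^4/2 - x^2 + 1 + O(x^6).
The coefficient of x^5 is 0.

Final answer: 0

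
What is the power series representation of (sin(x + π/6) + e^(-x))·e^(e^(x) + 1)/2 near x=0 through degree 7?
x^7·(277·e^(2)/20160 + 937·√(3)·e^(2)/20160) + x^6·(89·e^(2)/2880 + 109·√(3)·e^(2)/1440) + x^5·(29·e^(2)/480 + 7·√(3)·e^(2)/60) + x^4·(e^(2)/8 + √(3)·e^(2)/6) + x^3·(e^(2)/6 + 5·√(3)·e^(2)/24) + x^2·(3·e^(2)/8 + √(3)·e^(2)/4) + x·(e^(2)/4 + √(3)·e^(2)/4) + 3·e^(2)/4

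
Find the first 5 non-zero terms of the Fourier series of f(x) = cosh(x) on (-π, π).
-cos(x)·sinh(π)/π + 2·cos(2·x)·sinh(π)/(5·π) - cos(3·x)·sinh(π)/(5·π) + 2·cos(4·x)·sinh(π)/(17·π) + sinh(π)/π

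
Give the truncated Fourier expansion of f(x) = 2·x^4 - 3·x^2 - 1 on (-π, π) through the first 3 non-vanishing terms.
(108 - 16·π^2)·cos(x) + (-9 + 4·π^2)·cos(2·x) - π^2 - 1 + 2·π^4/5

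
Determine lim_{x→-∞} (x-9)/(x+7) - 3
Evaluate the dominant behaviour as x → -∞; each term tends to a finite value or vanishes.
Limit = -2.

Final answer: -2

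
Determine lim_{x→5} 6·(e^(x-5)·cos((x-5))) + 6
Direct substitution at x = 5 gives 12.

Final answer: 12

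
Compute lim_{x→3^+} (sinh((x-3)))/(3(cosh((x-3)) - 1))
Both numerator and denominator → 0 as x → 3^+; this is a 0/0 indeterminate form.
Expand each to leading order near x = 3: numerator ~ (x - 3), denominator ~ 3·(x - 3)^2/2.
The limit of the ratio is ∞.

Final answer: ∞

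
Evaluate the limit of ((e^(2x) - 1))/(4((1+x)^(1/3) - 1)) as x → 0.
Both numerator and denominator → 0 as x → 0; this is a 0/0 indeterminate form.
Expand each to leading order near x = 0: numerator ~ 2·x, denominator ~ 4·x/3.
The limit of the ratio is 3/2.

Final answer: 3/2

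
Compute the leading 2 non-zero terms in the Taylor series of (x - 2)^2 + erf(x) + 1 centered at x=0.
x·(-4 + 2/√(π)) + 5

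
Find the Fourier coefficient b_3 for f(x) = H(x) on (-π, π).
b_3 = (1/π) ∫_{-π}^{π} f(x)·sin(3x) dx.
Evaluate the integral (use parity and integration by parts as needed): b_3 = 2/(3·π).

Final answer: 2/(3·π)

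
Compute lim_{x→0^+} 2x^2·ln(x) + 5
The product is a 0·∞ indeterminate form at x → 0⁺.
Rewrite the product as 2·ln(x) / x^(-2) and apply L'Hôpital, or use the standard hierarchy x^(-2) ≫ |ln x| as x → 0⁺.
The indeterminate product → 0, so the limit = 5.

Final answer: 5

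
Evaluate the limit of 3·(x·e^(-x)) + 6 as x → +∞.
Evaluate the dominant behaviour as x → +∞; each term tends to a finite value or vanishes.
Limit = 6.

Final answer: 6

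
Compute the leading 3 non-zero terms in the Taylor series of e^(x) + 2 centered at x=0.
x^2/2 + x + 3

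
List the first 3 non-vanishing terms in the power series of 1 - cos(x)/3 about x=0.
-x^4/72 + x^2/6 + 2/3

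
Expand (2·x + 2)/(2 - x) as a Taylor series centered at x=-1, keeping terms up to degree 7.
2·(x + 1)/3 + 2·(x + 1)^2/9 + 2·(x + 1)^3/27 + 2·(x + 1)^4/81 + 2·(x + 1)^5/243 + 2·(x + 1)^6/729 + 2·(x + 1)^7/2187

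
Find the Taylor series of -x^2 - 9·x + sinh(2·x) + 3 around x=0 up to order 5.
4·x^5/15 + 4·x^3/3 - x^2 - 7·x + 3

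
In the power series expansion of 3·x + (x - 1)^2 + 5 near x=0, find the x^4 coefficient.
Expand to order 4: 3·x + (x - 1)^2 + 5 = x^2 + x + 6 + O(x^5).
The coefficient of x^4 is 0.

Final answer: 0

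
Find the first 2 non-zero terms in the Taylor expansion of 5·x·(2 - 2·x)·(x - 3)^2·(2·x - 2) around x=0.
480·x^2 - 180·x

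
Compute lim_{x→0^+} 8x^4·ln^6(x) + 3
The product is a 0·∞ indeterminate form at x → 0⁺.
Rewrite the product as 8·ln^6(x) / x^(-4) and apply L'Hôpital, or use the standard hierarchy x^(-4) ≫ |ln x|^6 as x → 0⁺.
The indeterminate product → 0, so the limit = 3.

Final answer: 3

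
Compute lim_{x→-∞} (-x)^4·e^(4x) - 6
The product is a 0·∞ indeterminate form at x → -∞.
Rewrite the product as (-x)^4 / e^(-4x) (an ∞/∞ form) and apply L'Hôpital, or use the standard hierarchy e^(4|x|) ≫ |(-x)^4| as x → -∞.
The indeterminate product → 0, so the limit = -6.

Final answer: -6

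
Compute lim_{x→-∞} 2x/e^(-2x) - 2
The quotient is an ∞/∞ indeterminate form as x → -∞.
Compare growth rates of the dominant terms (exponentials ≫ polynomials ≫ logarithms), or apply L'Hôpital's rule; the quotient → 0.
Adding the constant: 0 - 2 = -2. Limit = -2.

Final answer: -2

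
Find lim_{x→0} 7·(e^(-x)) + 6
Direct substitution at x = 0 gives 13.

Final answer: 13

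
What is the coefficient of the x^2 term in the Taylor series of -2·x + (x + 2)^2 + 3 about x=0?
Expand to order 2: -2·x + (x + 2)^2 + 3 = x^2 + 2·x + 7 + O(x^3).
The coefficient of x^2 is 1.

Final answer: 1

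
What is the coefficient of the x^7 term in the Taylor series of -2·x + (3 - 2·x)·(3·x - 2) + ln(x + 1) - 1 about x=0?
Expand to order 7: -2·x + (3 - 2·x)·(3·x - 2) + ln(x + 1) - 1 = x^7/7 - x^6/6 + x^5/5 - x^4/4 + x^3/3 - 13·x^2/2 + 12·x - 7 + O(x^8).
The coefficient of x^7 is 1/7.

Final answer: 1/7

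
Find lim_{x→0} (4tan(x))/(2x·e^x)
Both numerator and denominator → 0 as x → 0; this is a 0/0 indeterminate form.
Expand each to leading order near x = 0: numerator ~ 4·x, denominator ~ 2·x.
The limit of the ratio is 2.

Final answer: 2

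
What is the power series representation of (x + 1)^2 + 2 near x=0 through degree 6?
x^2 + 2·x + 3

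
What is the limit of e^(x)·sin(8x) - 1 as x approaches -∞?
Evaluate the dominant behaviour as x → -∞; each term tends to a finite value or vanishes.
Limit = -1.

Final answer: -1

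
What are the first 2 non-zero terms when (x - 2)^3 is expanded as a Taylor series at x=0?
12·x - 8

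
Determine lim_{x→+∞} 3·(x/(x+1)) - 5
Evaluate the dominant behaviour as x → +∞; each term tends to a finite value or vanishes.
Limit = -2.

Final answer: -2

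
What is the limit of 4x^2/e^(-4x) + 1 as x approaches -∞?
The quotient is an ∞/∞ indeterminate form as x → -∞.
Compare growth rates of the dominant terms (exponentials ≫ polynomials ≫ logarithms), or apply L'Hôpital's rule; the quotient → 0.
Adding the constant: 0 + 1 = 1. Limit = 1.

Final answer: 1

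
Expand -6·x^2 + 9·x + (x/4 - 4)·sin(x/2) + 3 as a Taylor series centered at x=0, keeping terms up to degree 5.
-x^5/960 - x^4/192 + x^3/12 - 47·x^2/8 + 7·x + 3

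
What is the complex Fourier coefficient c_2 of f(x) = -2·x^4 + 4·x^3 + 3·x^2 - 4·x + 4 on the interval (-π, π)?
Compute the real Fourier coefficients first: a_2 = 9 - 4·π^2, b_2 = 10 - 4·π^2.
Then c_2 = (a_2 − i·b_2)/2 = -2·π^2 + 9/2 - 5·i + 2·i·π^2.

Final answer: -2·π^2 + 9/2 - 5·i + 2·i·π^2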